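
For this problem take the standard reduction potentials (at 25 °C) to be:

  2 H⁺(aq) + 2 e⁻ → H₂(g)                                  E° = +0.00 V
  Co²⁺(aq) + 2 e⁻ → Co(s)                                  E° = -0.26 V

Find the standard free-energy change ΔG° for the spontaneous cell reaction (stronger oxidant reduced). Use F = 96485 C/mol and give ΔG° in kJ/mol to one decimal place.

-50.2 kJ/mol

H⁺/H₂ (E° = +0.00 V) is the cathode; Co²⁺/Co (E° = -0.26 V) is the anode, so E°cell = +0.26 V.
Balancing electrons gives n = 2 (lcm of 2 and 2).
ΔG° = −nFE° = −(2)(96485)(+0.26) = -50,172 J = -50.2 kJ/mol.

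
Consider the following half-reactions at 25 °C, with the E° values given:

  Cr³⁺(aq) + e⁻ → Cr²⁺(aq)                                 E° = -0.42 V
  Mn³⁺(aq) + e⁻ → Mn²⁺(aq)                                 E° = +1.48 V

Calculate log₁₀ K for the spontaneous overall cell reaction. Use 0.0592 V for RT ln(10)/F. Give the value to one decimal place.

Cathode: Mn³⁺/Mn²⁺; anode: Cr³⁺/Cr²⁺. E°cell = +1.90 V, n = 1.
log K = nE°cell / 0.0592 = (1)(+1.90) / 0.0592 = 32.1.

32.1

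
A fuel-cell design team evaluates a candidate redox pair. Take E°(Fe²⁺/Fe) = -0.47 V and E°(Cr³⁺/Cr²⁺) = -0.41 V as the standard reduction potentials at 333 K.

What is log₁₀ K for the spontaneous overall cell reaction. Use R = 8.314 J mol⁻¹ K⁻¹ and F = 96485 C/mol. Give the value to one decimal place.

Cathode: Cr³⁺/Cr²⁺; anode: Fe²⁺/Fe. E°cell = (-0.41) − (-0.47) = +0.06 V, with n = 2.
ΔG° = −nFE° = −RT ln K, so ln K = nFE°/(RT) = (2)(96485)(+0.06) / ((8.314)(333)) = 4.182.
log₁₀ K = 4.182 / ln 10 = 1.8.

1.8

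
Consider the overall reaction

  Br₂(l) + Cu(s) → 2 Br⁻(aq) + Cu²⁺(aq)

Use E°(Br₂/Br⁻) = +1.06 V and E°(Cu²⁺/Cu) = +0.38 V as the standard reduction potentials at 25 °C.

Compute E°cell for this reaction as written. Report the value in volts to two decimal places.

The Br₂/Br⁻ couple has the higher reduction potential, so it is the cathode; Cu²⁺/Cu is oxidised at the anode.
E°cell = E°(cathode) − E°(anode) = (+1.06) − (+0.38) = +0.68 V.

+0.68 V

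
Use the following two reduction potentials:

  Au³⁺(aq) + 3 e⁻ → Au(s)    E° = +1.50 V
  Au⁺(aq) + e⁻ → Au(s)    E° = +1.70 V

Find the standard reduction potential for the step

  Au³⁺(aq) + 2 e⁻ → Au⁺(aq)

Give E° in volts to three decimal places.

Sequential free energies add, so n₃E°₃ = n₁E°₁ + n₂E°₂.
With n₃ = 3, and the known step contributing 1×(+1.70) V, the unknown satisfies 2·E° = 3×(+1.50) − 1×(+1.70) = +2.800.
E° = +2.800 / 2 = +1.400 V.

+1.400 V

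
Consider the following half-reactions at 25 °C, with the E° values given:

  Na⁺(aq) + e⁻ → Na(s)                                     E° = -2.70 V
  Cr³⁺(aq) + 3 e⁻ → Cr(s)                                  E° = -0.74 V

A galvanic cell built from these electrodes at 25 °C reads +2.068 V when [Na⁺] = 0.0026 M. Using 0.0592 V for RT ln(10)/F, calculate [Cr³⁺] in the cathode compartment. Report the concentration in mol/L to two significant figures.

0.0052 M

Cr³⁺/Cr is the cathode, Na⁺/Na the anode: E°cell = +1.96 V, n = 3.
Overall reaction: Cr³⁺(aq) + 3 Na(s) → Cr(s) + 3 Na⁺(aq); Q = [Na⁺]^3/[Cr³⁺]^1.
From E = E° − (0.0592/n) log Q: log Q = (E° − E)·n/0.0592 = (+1.96 − (+2.068))·3/0.0592 = -5.4730.
So 1·log[Cr³⁺] = 3·log(0.0026) − log Q = -7.7551 − (-5.4730) = -2.2821; [Cr³⁺] = 10^(-2.2821) ≈ 0.0052 M.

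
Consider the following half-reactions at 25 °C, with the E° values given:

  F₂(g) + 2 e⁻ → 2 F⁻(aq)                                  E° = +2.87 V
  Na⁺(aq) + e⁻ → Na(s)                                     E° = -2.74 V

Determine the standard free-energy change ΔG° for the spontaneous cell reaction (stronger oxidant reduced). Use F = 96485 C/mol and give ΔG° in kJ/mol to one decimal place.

-1082.6 kJ/mol

F₂/F⁻ (E° = +2.87 V) is the cathode; Na⁺/Na (E° = -2.74 V) is the anode, so E°cell = +5.61 V.
Balancing electrons gives n = 2 (lcm of 2 and 1).
ΔG° = −nFE° = −(2)(96485)(+5.61) = -1,082,562 J = -1082.6 kJ/mol.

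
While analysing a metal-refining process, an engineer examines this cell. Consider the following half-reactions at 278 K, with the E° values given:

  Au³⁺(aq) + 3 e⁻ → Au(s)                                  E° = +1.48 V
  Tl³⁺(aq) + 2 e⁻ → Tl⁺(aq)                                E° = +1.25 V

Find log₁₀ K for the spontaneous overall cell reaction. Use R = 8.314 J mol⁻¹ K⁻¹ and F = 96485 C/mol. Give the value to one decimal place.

Cathode: Au³⁺/Au; anode: Tl³⁺/Tl⁺. E°cell = (+1.48) − (+1.25) = +0.23 V, with n = 6.
ΔG° = −nFE° = −RT ln K, so ln K = nFE°/(RT) = (6)(96485)(+0.23) / ((8.314)(278)) = 57.608.
log₁₀ K = 57.608 / ln 10 = 25.0.

25.0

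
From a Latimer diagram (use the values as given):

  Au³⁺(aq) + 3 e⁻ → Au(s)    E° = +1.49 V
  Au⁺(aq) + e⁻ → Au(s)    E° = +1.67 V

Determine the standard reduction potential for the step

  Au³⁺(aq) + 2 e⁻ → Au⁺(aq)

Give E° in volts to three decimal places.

Sequential free energies add, so n₃E°₃ = n₁E°₁ + n₂E°₂.
With n₃ = 3, and the known step contributing 1×(+1.67) V, the unknown satisfies 2·E° = 3×(+1.49) − 1×(+1.67) = +2.800.
E° = +2.800 / 2 = +1.400 V.

+1.400 V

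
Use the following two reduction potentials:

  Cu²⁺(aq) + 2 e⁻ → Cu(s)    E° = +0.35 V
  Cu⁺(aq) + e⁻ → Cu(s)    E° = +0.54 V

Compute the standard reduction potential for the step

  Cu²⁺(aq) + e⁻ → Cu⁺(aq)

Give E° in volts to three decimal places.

Sequential free energies add, so n₃E°₃ = n₁E°₁ + n₂E°₂.
With n₃ = 2, and the known step contributing 1×(+0.54) V, the unknown satisfies 1·E° = 2×(+0.35) − 1×(+0.54) = +0.160.
E° = +0.160 / 1 = +0.160 V.

+0.160 V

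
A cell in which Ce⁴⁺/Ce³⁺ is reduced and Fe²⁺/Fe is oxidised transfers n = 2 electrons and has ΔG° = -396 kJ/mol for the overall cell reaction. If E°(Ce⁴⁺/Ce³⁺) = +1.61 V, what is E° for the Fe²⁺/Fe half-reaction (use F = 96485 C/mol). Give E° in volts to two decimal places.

E°cell = −ΔG°/(nF) = −(-396×10³)/((2)(96485)) = +2.052 V.
Since Ce⁴⁺/Ce³⁺ is the cathode and Fe²⁺/Fe the anode, E°cell = E°(Ce⁴⁺/Ce³⁺) − E°(Fe²⁺/Fe).
So E°(Fe²⁺/Fe) = E°(Ce⁴⁺/Ce³⁺) − E°cell = (+1.61) − (+2.052) = -0.44 V.

-0.44 V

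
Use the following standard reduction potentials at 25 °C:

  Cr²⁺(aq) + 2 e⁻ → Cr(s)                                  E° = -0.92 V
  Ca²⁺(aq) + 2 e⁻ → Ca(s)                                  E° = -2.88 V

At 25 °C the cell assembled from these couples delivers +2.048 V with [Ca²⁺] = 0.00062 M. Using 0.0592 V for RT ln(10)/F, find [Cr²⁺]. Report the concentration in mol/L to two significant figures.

0.58 M

Cr²⁺/Cr is the cathode, Ca²⁺/Ca the anode: E°cell = +1.96 V, n = 2.
Overall reaction: Cr²⁺(aq) + Ca(s) → Cr(s) + Ca²⁺(aq); Q = [Ca²⁺]^1/[Cr²⁺]^1.
From E = E° − (0.0592/n) log Q: log Q = (E° − E)·n/0.0592 = (+1.96 − (+2.048))·2/0.0592 = -2.9730.
So 1·log[Cr²⁺] = 1·log(0.00062) − log Q = -3.2076 − (-2.9730) = -0.2346; [Cr²⁺] = 10^(-0.2346) ≈ 0.58 M.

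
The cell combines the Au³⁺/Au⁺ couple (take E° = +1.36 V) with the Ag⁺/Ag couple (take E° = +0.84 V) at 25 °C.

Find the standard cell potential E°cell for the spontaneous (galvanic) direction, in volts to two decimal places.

+0.52 V

The Au³⁺/Au⁺ couple has the higher reduction potential, so it is the cathode; Ag⁺/Ag is oxidised at the anode.
E°cell = E°(cathode) − E°(anode) = (+1.36) − (+0.84) = +0.52 V.
Since E°cell > 0, the reaction is spontaneous under standard conditions.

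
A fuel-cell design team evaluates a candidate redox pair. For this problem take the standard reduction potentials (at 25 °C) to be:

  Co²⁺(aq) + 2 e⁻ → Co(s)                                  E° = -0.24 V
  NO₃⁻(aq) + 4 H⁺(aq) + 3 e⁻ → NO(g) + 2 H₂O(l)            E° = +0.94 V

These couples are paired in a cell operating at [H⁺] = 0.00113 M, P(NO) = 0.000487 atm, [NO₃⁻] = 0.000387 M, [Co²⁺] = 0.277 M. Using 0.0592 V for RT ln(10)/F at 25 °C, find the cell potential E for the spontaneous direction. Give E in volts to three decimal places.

NO₃⁻/NO is the cathode (higher E°), Co²⁺/Co the anode: E°cell = +0.94 − (-0.24) = +1.18 V, n = 6.
Overall: 2 NO₃⁻(aq) + 8 H⁺(aq) + 3 Co(s) → 2 NO(g) + 4 H₂O(l) + 3 Co²⁺(aq)
Q = P(NO)^2·[Co²⁺]^3 / ([NO₃⁻]^2·[H⁺]^8); log Q = 22.102.
E = E° − (0.0592/n) log Q = +1.18 − (0.0592/6)(22.102) = +0.962 V.

+0.962 V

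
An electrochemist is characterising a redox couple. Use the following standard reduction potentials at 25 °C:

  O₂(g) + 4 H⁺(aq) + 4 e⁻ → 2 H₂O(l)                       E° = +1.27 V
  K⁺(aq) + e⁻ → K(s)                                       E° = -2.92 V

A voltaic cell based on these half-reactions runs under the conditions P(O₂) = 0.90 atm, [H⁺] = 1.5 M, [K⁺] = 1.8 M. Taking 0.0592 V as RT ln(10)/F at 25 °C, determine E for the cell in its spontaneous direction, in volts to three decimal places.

O₂/H₂O is the cathode (higher E°), K⁺/K the anode: E°cell = +1.27 − (-2.92) = +4.19 V, n = 4.
Overall: O₂(g) + 4 H⁺(aq) + 4 K(s) → 2 H₂O(l) + 4 K⁺(aq)
Q = [K⁺]^4 / (P(O₂)·[H⁺]^4); log Q = 0.362.
E = E° − (0.0592/n) log Q = +4.19 − (0.0592/4)(0.362) = +4.185 V.

+4.185 V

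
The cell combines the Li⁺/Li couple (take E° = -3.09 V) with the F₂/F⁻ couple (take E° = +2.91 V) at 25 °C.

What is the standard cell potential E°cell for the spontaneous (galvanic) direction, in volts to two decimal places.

+6.00 V

The F₂/F⁻ couple has the higher reduction potential, so it is the cathode; Li⁺/Li is oxidised at the anode.
E°cell = E°(cathode) − E°(anode) = (+2.91) − (-3.09) = +6.00 V.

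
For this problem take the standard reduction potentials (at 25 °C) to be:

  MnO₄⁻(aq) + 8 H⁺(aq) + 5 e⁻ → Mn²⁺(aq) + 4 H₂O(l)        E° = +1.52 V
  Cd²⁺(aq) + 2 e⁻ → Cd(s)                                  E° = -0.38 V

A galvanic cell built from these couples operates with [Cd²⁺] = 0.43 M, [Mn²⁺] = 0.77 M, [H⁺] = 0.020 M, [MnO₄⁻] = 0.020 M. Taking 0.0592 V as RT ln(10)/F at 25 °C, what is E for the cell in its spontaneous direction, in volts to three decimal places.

MnO₄⁻/Mn²⁺ is the cathode (higher E°), Cd²⁺/Cd the anode: E°cell = +1.52 − (-0.38) = +1.90 V, n = 10.
Overall: 2 MnO₄⁻(aq) + 16 H⁺(aq) + 5 Cd(s) → 2 Mn²⁺(aq) + 8 H₂O(l) + 5 Cd²⁺(aq)
Q = [Mn²⁺]^2·[Cd²⁺]^5 / ([MnO₄⁻]^2·[H⁺]^16); log Q = 28.522.
E = E° − (0.0592/n) log Q = +1.90 − (0.0592/10)(28.522) = +1.731 V.

+1.731 V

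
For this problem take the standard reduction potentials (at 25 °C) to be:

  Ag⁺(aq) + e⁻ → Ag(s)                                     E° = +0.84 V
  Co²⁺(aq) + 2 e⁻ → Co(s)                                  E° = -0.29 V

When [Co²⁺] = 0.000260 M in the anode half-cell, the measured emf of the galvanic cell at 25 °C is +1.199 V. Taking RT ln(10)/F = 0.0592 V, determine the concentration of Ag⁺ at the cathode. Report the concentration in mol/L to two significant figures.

0.24 M

Ag⁺/Ag is the cathode, Co²⁺/Co the anode: E°cell = +1.13 V, n = 2.
Overall reaction: 2 Ag⁺(aq) + Co(s) → 2 Ag(s) + Co²⁺(aq); Q = [Co²⁺]^1/[Ag⁺]^2.
From E = E° − (0.0592/n) log Q: log Q = (E° − E)·n/0.0592 = (+1.13 − (+1.199))·2/0.0592 = -2.3311.
So 2·log[Ag⁺] = 1·log(0.00026) − log Q = -3.5850 − (-2.3311) = -1.2539; log[Ag⁺] = -1.2539 / 2 = -0.6270; [Ag⁺] = 10^(-0.6270) ≈ 0.24 M.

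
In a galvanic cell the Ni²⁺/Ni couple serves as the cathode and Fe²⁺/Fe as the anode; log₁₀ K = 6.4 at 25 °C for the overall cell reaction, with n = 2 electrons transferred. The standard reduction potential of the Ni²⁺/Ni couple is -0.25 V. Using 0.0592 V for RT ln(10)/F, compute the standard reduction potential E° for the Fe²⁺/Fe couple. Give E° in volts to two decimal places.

E°cell = (0.0592/n)·log K = (0.0592/2)(6.4) = +0.189 V.
Since Ni²⁺/Ni is the cathode and Fe²⁺/Fe the anode, E°cell = E°(Ni²⁺/Ni) − E°(Fe²⁺/Fe).
So E°(Fe²⁺/Fe) = E°(Ni²⁺/Ni) − E°cell = (-0.25) − (+0.189) = -0.44 V.

-0.44 V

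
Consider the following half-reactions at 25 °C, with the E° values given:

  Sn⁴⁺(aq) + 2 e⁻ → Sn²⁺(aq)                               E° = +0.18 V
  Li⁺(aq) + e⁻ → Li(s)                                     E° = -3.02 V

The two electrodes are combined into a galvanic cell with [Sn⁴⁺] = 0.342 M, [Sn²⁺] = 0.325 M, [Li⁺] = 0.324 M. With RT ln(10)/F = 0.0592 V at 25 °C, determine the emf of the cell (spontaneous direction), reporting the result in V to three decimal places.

Sn⁴⁺/Sn²⁺ is the cathode (higher E°), Li⁺/Li the anode: E°cell = +0.18 − (-3.02) = +3.20 V, n = 2.
Overall: Sn⁴⁺(aq) + 2 Li(s) → Sn²⁺(aq) + 2 Li⁺(aq)
Q = [Sn²⁺]·[Li⁺]^2 / ([Sn⁴⁺]); log Q = -1.001.
E = E° − (0.0592/n) log Q = +3.20 − (0.0592/2)(-1.001) = +3.230 V.

+3.230 V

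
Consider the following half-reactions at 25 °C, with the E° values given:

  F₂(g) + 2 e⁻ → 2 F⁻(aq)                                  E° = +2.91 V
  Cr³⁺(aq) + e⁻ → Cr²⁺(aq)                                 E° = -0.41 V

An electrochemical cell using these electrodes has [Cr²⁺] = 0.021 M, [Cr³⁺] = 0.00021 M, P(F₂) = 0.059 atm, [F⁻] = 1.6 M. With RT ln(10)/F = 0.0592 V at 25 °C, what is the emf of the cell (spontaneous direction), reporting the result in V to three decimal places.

F₂/F⁻ is the cathode (higher E°), Cr³⁺/Cr²⁺ the anode: E°cell = +2.91 − (-0.41) = +3.32 V, n = 2.
Overall: F₂(g) + 2 Cr²⁺(aq) → 2 F⁻(aq) + 2 Cr³⁺(aq)
Q = [F⁻]^2·[Cr³⁺]^2 / (P(F₂)·[Cr²⁺]^2); log Q = -2.363.
E = E° − (0.0592/n) log Q = +3.32 − (0.0592/2)(-2.363) = +3.390 V.

+3.390 V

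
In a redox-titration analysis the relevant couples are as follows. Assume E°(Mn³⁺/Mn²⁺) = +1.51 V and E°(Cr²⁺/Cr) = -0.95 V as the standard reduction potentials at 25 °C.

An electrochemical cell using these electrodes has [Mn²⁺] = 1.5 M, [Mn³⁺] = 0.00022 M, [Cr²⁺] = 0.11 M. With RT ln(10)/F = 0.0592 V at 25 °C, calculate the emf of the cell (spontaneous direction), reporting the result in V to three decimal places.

Mn³⁺/Mn²⁺ is the cathode (higher E°), Cr²⁺/Cr the anode: E°cell = +1.51 − (-0.95) = +2.46 V, n = 2.
Overall: 2 Mn³⁺(aq) + Cr(s) → 2 Mn²⁺(aq) + Cr²⁺(aq)
Q = [Mn²⁺]^2·[Cr²⁺] / ([Mn³⁺]^2); log Q = 6.709.
E = E° − (0.0592/n) log Q = +2.46 − (0.0592/2)(6.709) = +2.261 V.

+2.261 V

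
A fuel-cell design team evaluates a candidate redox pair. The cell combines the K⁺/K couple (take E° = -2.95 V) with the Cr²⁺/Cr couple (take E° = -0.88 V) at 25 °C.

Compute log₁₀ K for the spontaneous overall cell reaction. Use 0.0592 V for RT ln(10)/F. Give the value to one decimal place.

Cathode: Cr²⁺/Cr; anode: K⁺/K. E°cell = +2.07 V, n = 2.
log K = nE°cell / 0.0592 = (2)(+2.07) / 0.0592 = 69.9.

69.9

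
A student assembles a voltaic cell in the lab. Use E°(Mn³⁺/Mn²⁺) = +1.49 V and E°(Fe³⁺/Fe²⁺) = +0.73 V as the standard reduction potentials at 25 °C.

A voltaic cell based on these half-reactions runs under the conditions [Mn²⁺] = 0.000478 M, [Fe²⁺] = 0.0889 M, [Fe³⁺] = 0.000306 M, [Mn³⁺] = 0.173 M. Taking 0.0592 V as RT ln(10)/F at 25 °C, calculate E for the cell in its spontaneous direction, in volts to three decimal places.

+1.057 V

Mn³⁺/Mn²⁺ is the cathode (higher E°), Fe³⁺/Fe²⁺ the anode: E°cell = +1.49 − (+0.73) = +0.76 V, n = 1.
Overall: Mn³⁺(aq) + Fe²⁺(aq) → Mn²⁺(aq) + Fe³⁺(aq)
Q = [Mn²⁺]·[Fe³⁺] / ([Mn³⁺]·[Fe²⁺]); log Q = -5.022.
E = E° − (0.0592/n) log Q = +0.76 − (0.0592/1)(-5.022) = +1.057 V.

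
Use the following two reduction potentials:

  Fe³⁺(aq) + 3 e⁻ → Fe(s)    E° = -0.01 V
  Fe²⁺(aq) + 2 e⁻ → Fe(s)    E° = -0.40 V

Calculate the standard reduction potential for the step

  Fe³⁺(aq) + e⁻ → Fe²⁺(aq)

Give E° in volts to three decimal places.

Sequential free energies add, so n₃E°₃ = n₁E°₁ + n₂E°₂.
With n₃ = 3, and the known step contributing 2×(-0.40) V, the unknown satisfies 1·E° = 3×(-0.01) − 2×(-0.40) = +0.770.
E° = +0.770 / 1 = +0.770 V.

+0.770 V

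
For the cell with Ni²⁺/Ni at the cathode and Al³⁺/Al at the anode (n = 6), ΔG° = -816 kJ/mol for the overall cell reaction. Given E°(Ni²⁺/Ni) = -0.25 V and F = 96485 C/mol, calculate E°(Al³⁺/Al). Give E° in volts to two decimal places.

-1.66 V

E°cell = −ΔG°/(nF) = −(-816×10³)/((6)(96485)) = +1.410 V.
Since Ni²⁺/Ni is the cathode and Al³⁺/Al the anode, E°cell = E°(Ni²⁺/Ni) − E°(Al³⁺/Al).
So E°(Al³⁺/Al) = E°(Ni²⁺/Ni) − E°cell = (-0.25) − (+1.410) = -1.66 V.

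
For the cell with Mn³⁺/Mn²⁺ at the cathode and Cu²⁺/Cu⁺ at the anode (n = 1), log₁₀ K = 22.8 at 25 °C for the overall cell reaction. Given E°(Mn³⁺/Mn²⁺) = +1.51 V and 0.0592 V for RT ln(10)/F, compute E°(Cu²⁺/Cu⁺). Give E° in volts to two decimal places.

+0.16 V

E°cell = (0.0592/n)·log K = (0.0592/1)(22.8) = +1.350 V.
Since Mn³⁺/Mn²⁺ is the cathode and Cu²⁺/Cu⁺ the anode, E°cell = E°(Mn³⁺/Mn²⁺) − E°(Cu²⁺/Cu⁺).
So E°(Cu²⁺/Cu⁺) = E°(Mn³⁺/Mn²⁺) − E°cell = (+1.51) − (+1.350) = +0.16 V.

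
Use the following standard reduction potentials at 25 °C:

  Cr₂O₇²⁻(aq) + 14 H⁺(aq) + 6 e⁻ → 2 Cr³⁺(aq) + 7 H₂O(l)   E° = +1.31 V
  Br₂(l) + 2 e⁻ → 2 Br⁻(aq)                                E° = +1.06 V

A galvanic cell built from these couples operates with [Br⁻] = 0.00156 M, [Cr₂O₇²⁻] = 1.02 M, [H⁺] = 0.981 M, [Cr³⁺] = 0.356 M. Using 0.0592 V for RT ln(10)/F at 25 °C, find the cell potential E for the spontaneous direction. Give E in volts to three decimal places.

+0.092 V

Cr₂O₇²⁻/Cr³⁺ is the cathode (higher E°), Br₂/Br⁻ the anode: E°cell = +1.31 − (+1.06) = +0.25 V, n = 6.
Overall: Cr₂O₇²⁻(aq) + 14 H⁺(aq) + 6 Br⁻(aq) → 2 Cr³⁺(aq) + 7 H₂O(l) + 3 Br₂(l)
Q = [Cr³⁺]^2 / ([Cr₂O₇²⁻]·[H⁺]^14·[Br⁻]^6); log Q = 16.052.
E = E° − (0.0592/n) log Q = +0.25 − (0.0592/6)(16.052) = +0.092 V.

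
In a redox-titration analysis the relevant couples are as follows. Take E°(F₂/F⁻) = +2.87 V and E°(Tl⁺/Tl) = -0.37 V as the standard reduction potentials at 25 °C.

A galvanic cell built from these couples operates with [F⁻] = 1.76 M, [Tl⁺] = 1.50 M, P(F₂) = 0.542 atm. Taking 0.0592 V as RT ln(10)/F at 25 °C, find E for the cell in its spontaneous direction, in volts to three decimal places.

F₂/F⁻ is the cathode (higher E°), Tl⁺/Tl the anode: E°cell = +2.87 − (-0.37) = +3.24 V, n = 2.
Overall: F₂(g) + 2 Tl(s) → 2 F⁻(aq) + 2 Tl⁺(aq)
Q = [F⁻]^2·[Tl⁺]^2 / (P(F₂)); log Q = 1.109.
E = E° − (0.0592/n) log Q = +3.24 − (0.0592/2)(1.109) = +3.207 V.

+3.207 V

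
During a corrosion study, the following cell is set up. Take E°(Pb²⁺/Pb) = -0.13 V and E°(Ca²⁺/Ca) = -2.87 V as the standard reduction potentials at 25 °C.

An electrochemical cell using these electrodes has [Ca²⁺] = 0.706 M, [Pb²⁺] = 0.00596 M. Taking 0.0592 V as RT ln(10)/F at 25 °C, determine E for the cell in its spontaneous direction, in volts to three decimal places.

Pb²⁺/Pb is the cathode (higher E°), Ca²⁺/Ca the anode: E°cell = -0.13 − (-2.87) = +2.74 V, n = 2.
Overall: Pb²⁺(aq) + Ca(s) → Pb(s) + Ca²⁺(aq)
Q = [Ca²⁺] / ([Pb²⁺]); log Q = 2.074.
E = E° − (0.0592/n) log Q = +2.74 − (0.0592/2)(2.074) = +2.679 V.

+2.679 V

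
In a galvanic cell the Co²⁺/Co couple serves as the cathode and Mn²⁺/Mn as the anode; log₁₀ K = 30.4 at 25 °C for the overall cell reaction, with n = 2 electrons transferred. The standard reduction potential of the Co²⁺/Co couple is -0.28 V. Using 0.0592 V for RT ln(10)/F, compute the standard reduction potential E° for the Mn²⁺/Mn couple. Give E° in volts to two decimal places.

-1.18 V

E°cell = (0.0592/n)·log K = (0.0592/2)(30.4) = +0.900 V.
Since Co²⁺/Co is the cathode and Mn²⁺/Mn the anode, E°cell = E°(Co²⁺/Co) − E°(Mn²⁺/Mn).
So E°(Mn²⁺/Mn) = E°(Co²⁺/Co) − E°cell = (-0.28) − (+0.900) = -1.18 V.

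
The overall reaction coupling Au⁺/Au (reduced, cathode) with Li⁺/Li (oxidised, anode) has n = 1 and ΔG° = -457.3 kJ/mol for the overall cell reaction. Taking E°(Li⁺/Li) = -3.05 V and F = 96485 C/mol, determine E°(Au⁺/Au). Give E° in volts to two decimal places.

E°cell = −ΔG°/(nF) = −(-457.3×10³)/((1)(96485)) = +4.740 V.
Since Au⁺/Au is the cathode and Li⁺/Li the anode, E°cell = E°(Au⁺/Au) − E°(Li⁺/Li).
So E°(Au⁺/Au) = E°cell + E°(Li⁺/Li) = +4.740 + (-3.05) = +1.69 V.

+1.69 V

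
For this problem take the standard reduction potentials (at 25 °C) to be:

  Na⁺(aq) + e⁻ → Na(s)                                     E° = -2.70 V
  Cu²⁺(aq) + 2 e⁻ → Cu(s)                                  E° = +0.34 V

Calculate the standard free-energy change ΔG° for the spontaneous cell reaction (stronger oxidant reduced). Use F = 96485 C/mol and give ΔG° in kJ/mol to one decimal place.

Cu²⁺/Cu (E° = +0.34 V) is the cathode; Na⁺/Na (E° = -2.70 V) is the anode, so E°cell = +3.04 V.
Balancing electrons gives n = 2 (lcm of 2 and 1).
ΔG° = −nFE° = −(2)(96485)(+3.04) = -586,629 J = -586.6 kJ/mol.

-586.6 kJ/mol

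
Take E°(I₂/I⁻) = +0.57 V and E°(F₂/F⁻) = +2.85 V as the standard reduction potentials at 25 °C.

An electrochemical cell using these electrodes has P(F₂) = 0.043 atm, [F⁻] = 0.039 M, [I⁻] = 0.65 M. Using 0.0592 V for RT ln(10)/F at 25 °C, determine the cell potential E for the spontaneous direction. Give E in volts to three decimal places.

+2.312 V

F₂/F⁻ is the cathode (higher E°), I₂/I⁻ the anode: E°cell = +2.85 − (+0.57) = +2.28 V, n = 2.
Overall: F₂(g) + 2 I⁻(aq) → 2 F⁻(aq) + I₂(s)
Q = [F⁻]^2 / (P(F₂)·[I⁻]^2); log Q = -1.077.
E = E° − (0.0592/n) log Q = +2.28 − (0.0592/2)(-1.077) = +2.312 V.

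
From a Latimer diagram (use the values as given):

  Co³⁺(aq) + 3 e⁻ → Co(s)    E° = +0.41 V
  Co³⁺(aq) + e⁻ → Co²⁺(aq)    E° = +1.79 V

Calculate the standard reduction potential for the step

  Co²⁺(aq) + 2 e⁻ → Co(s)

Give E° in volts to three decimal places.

-0.280 V

Sequential free energies add, so n₃E°₃ = n₁E°₁ + n₂E°₂.
With n₃ = 3, and the known step contributing 1×(+1.79) V, the unknown satisfies 2·E° = 3×(+0.41) − 1×(+1.79) = -0.560.
E° = -0.560 / 2 = -0.280 V.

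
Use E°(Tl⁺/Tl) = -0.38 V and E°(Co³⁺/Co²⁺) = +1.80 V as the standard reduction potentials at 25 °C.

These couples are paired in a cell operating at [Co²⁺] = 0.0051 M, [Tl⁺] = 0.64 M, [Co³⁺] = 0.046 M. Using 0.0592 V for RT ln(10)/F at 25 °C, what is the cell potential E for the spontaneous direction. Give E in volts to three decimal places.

+2.248 V

Co³⁺/Co²⁺ is the cathode (higher E°), Tl⁺/Tl the anode: E°cell = +1.80 − (-0.38) = +2.18 V, n = 1.
Overall: Co³⁺(aq) + Tl(s) → Co²⁺(aq) + Tl⁺(aq)
Q = [Co²⁺]·[Tl⁺] / ([Co³⁺]); log Q = -1.149.
E = E° − (0.0592/n) log Q = +2.18 − (0.0592/1)(-1.149) = +2.248 V.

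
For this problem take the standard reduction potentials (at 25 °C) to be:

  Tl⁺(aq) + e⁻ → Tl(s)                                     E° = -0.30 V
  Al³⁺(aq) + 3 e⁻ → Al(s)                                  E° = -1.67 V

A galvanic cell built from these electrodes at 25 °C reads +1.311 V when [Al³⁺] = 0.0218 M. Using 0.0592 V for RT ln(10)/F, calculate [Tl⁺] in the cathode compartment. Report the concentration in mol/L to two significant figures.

Tl⁺/Tl is the cathode, Al³⁺/Al the anode: E°cell = +1.37 V, n = 3.
Overall reaction: 3 Tl⁺(aq) + Al(s) → 3 Tl(s) + Al³⁺(aq); Q = [Al³⁺]^1/[Tl⁺]^3.
From E = E° − (0.0592/n) log Q: log Q = (E° − E)·n/0.0592 = (+1.37 − (+1.311))·3/0.0592 = 2.9899.
So 3·log[Tl⁺] = 1·log(0.0218) − log Q = -1.6615 − (2.9899) = -4.6514; log[Tl⁺] = -4.6514 / 3 = -1.5505; [Tl⁺] = 10^(-1.5505) ≈ 0.028 M.

0.028 M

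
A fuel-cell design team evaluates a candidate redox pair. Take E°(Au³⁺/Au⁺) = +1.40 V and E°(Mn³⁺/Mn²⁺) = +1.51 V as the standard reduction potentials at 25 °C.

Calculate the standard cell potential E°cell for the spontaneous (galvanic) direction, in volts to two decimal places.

+0.11 V

The Mn³⁺/Mn²⁺ couple has the higher reduction potential, so it is the cathode; Au³⁺/Au⁺ is oxidised at the anode.
E°cell = E°(cathode) − E°(anode) = (+1.51) − (+1.40) = +0.11 V.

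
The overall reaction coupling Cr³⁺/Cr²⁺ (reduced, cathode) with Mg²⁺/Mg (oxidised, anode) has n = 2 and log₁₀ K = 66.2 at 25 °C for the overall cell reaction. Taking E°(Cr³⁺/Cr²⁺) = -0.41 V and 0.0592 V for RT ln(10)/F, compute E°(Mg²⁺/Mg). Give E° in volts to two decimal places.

-2.37 V

E°cell = (0.0592/n)·log K = (0.0592/2)(66.2) = +1.960 V.
Since Cr³⁺/Cr²⁺ is the cathode and Mg²⁺/Mg the anode, E°cell = E°(Cr³⁺/Cr²⁺) − E°(Mg²⁺/Mg).
So E°(Mg²⁺/Mg) = E°(Cr³⁺/Cr²⁺) − E°cell = (-0.41) − (+1.960) = -2.37 V.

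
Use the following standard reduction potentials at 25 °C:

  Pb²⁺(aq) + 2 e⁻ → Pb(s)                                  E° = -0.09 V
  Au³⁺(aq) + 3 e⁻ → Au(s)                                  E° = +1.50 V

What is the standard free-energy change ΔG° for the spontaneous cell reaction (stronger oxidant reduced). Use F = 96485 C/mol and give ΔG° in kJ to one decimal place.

-920.5 kJ

Au³⁺/Au (E° = +1.50 V) is the cathode; Pb²⁺/Pb (E° = -0.09 V) is the anode, so E°cell = +1.59 V.
Balancing electrons gives n = 6 (lcm of 3 and 2).
ΔG° = −nFE° = −(6)(96485)(+1.59) = -920,467 J = -920.5 kJ.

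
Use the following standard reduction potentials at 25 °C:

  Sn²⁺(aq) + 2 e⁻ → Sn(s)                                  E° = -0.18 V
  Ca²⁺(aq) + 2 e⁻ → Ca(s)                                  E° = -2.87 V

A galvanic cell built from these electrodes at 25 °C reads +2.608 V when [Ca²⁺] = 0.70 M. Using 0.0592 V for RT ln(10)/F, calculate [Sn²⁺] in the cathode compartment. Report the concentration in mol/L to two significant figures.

0.0012 M

Sn²⁺/Sn is the cathode, Ca²⁺/Ca the anode: E°cell = +2.69 V, n = 2.
Overall reaction: Sn²⁺(aq) + Ca(s) → Sn(s) + Ca²⁺(aq); Q = [Ca²⁺]^1/[Sn²⁺]^1.
From E = E° − (0.0592/n) log Q: log Q = (E° − E)·n/0.0592 = (+2.69 − (+2.608))·2/0.0592 = 2.7703.
So 1·log[Sn²⁺] = 1·log(0.7) − log Q = -0.1549 − (2.7703) = -2.9252; [Sn²⁺] = 10^(-2.9252) ≈ 0.0012 M.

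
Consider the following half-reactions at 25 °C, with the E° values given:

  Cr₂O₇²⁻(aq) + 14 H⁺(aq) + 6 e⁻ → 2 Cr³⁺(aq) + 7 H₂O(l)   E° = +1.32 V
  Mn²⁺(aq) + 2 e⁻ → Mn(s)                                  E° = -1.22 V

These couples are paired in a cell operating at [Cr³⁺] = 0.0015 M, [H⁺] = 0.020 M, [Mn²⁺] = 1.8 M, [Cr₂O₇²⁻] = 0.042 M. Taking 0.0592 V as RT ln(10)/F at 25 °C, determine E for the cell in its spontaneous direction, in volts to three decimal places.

Cr₂O₇²⁻/Cr³⁺ is the cathode (higher E°), Mn²⁺/Mn the anode: E°cell = +1.32 − (-1.22) = +2.54 V, n = 6.
Overall: Cr₂O₇²⁻(aq) + 14 H⁺(aq) + 3 Mn(s) → 2 Cr³⁺(aq) + 7 H₂O(l) + 3 Mn²⁺(aq)
Q = [Cr³⁺]^2·[Mn²⁺]^3 / ([Cr₂O₇²⁻]·[H⁺]^14); log Q = 20.280.
E = E° − (0.0592/n) log Q = +2.54 − (0.0592/6)(20.280) = +2.340 V.

+2.340 V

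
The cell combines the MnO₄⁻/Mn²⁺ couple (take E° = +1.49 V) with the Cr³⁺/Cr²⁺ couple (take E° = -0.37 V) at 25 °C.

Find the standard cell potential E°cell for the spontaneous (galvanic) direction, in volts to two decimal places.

The MnO₄⁻/Mn²⁺ couple has the higher reduction potential, so it is the cathode; Cr³⁺/Cr²⁺ is oxidised at the anode.
E°cell = E°(cathode) − E°(anode) = (+1.49) − (-0.37) = +1.86 V.

+1.86 V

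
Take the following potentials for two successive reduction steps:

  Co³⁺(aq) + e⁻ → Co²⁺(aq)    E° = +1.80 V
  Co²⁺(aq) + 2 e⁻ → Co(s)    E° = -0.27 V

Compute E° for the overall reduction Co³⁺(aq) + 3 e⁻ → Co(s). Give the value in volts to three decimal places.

+0.420 V

Adding the free-energy changes (−nFE°) of the two steps gives −n₃FE°₃ = −n₁FE°₁ − n₂FE°₂.
E°₃ = (1×+1.80 + 2×-0.27) / 3 = (+1.260) / 3 = +0.420 V.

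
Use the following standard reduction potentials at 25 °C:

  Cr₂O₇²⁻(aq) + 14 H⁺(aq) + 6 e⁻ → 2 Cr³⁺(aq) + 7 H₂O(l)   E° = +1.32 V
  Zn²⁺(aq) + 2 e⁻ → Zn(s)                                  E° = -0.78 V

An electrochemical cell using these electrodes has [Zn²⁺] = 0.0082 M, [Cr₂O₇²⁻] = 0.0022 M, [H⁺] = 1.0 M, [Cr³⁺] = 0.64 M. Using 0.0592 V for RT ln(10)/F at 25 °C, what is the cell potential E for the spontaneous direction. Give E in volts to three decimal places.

+2.139 V

Cr₂O₇²⁻/Cr³⁺ is the cathode (higher E°), Zn²⁺/Zn the anode: E°cell = +1.32 − (-0.78) = +2.10 V, n = 6.
Overall: Cr₂O₇²⁻(aq) + 14 H⁺(aq) + 3 Zn(s) → 2 Cr³⁺(aq) + 7 H₂O(l) + 3 Zn²⁺(aq)
Q = [Cr³⁺]^2·[Zn²⁺]^3 / ([Cr₂O₇²⁻]·[H⁺]^14); log Q = -3.989.
E = E° − (0.0592/n) log Q = +2.10 − (0.0592/6)(-3.989) = +2.139 V.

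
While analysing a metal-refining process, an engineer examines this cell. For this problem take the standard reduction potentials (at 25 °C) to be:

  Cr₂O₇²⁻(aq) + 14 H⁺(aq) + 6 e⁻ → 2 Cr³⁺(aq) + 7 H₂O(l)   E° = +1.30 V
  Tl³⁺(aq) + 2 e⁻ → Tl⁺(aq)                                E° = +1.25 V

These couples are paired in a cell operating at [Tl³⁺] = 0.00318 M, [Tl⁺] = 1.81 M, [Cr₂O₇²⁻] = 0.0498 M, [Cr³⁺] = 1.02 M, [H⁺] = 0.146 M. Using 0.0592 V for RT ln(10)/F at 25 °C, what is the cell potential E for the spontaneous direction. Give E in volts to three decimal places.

+0.003 V

Cr₂O₇²⁻/Cr³⁺ is the cathode (higher E°), Tl³⁺/Tl⁺ the anode: E°cell = +1.30 − (+1.25) = +0.05 V, n = 6.
Overall: Cr₂O₇²⁻(aq) + 14 H⁺(aq) + 3 Tl⁺(aq) → 2 Cr³⁺(aq) + 7 H₂O(l) + 3 Tl³⁺(aq)
Q = [Cr³⁺]^2·[Tl³⁺]^3 / ([Cr₂O₇²⁻]·[H⁺]^14·[Tl⁺]^3); log Q = 4.753.
E = E° − (0.0592/n) log Q = +0.05 − (0.0592/6)(4.753) = +0.003 V.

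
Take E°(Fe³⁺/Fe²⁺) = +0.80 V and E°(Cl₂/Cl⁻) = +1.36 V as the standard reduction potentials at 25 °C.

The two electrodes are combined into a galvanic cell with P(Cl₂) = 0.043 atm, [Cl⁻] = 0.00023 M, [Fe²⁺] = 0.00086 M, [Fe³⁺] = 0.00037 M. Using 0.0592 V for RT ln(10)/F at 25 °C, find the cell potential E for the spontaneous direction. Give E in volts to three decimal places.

Cl₂/Cl⁻ is the cathode (higher E°), Fe³⁺/Fe²⁺ the anode: E°cell = +1.36 − (+0.80) = +0.56 V, n = 2.
Overall: Cl₂(g) + 2 Fe²⁺(aq) → 2 Cl⁻(aq) + 2 Fe³⁺(aq)
Q = [Cl⁻]^2·[Fe³⁺]^2 / (P(Cl₂)·[Fe²⁺]^2); log Q = -6.643.
E = E° − (0.0592/n) log Q = +0.56 − (0.0592/2)(-6.643) = +0.757 V.

+0.757 V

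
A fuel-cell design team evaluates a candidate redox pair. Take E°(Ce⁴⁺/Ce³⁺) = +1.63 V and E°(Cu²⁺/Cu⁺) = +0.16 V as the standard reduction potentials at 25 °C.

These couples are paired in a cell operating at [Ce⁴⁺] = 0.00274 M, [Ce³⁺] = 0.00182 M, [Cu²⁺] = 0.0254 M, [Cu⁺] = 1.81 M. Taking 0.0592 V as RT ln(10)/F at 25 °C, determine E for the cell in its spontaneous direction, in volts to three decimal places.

Ce⁴⁺/Ce³⁺ is the cathode (higher E°), Cu²⁺/Cu⁺ the anode: E°cell = +1.63 − (+0.16) = +1.47 V, n = 1.
Overall: Ce⁴⁺(aq) + Cu⁺(aq) → Ce³⁺(aq) + Cu²⁺(aq)
Q = [Ce³⁺]·[Cu²⁺] / ([Ce⁴⁺]·[Cu⁺]); log Q = -2.031.
E = E° − (0.0592/n) log Q = +1.47 − (0.0592/1)(-2.031) = +1.590 V.

+1.590 V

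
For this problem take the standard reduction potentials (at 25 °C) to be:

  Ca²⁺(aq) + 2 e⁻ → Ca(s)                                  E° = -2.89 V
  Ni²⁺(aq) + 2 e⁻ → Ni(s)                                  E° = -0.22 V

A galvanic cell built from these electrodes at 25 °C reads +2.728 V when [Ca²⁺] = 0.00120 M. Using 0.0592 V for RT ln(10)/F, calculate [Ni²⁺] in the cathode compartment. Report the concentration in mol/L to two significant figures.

Ni²⁺/Ni is the cathode, Ca²⁺/Ca the anode: E°cell = +2.67 V, n = 2.
Overall reaction: Ni²⁺(aq) + Ca(s) → Ni(s) + Ca²⁺(aq); Q = [Ca²⁺]^1/[Ni²⁺]^1.
From E = E° − (0.0592/n) log Q: log Q = (E° − E)·n/0.0592 = (+2.67 − (+2.728))·2/0.0592 = -1.9595.
So 1·log[Ni²⁺] = 1·log(0.0012) − log Q = -2.9208 − (-1.9595) = -0.9613; [Ni²⁺] = 10^(-0.9613) ≈ 0.11 M.

0.11 M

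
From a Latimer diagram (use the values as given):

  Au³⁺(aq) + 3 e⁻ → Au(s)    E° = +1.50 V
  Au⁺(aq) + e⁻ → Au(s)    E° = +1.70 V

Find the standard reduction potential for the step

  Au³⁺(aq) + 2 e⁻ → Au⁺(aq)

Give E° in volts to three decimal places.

Sequential free energies add, so n₃E°₃ = n₁E°₁ + n₂E°₂.
With n₃ = 3, and the known step contributing 1×(+1.70) V, the unknown satisfies 2·E° = 3×(+1.50) − 1×(+1.70) = +2.800.
E° = +2.800 / 2 = +1.400 V.

+1.400 V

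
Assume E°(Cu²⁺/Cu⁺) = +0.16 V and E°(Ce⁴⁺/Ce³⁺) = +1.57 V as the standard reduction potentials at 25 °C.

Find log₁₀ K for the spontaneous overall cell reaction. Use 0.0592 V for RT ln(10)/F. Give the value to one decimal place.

Cathode: Ce⁴⁺/Ce³⁺; anode: Cu²⁺/Cu⁺. E°cell = +1.41 V, n = 1.
log K = nE°cell / 0.0592 = (1)(+1.41) / 0.0592 = 23.8.

23.8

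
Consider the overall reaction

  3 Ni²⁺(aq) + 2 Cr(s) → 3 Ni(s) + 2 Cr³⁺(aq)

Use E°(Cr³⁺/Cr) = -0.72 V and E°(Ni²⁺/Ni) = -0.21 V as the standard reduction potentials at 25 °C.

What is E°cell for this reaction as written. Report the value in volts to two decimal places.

+0.51 V

The Ni²⁺/Ni couple has the higher reduction potential, so it is the cathode; Cr³⁺/Cr is oxidised at the anode.
E°cell = E°(cathode) − E°(anode) = (-0.21) − (-0.72) = +0.51 V.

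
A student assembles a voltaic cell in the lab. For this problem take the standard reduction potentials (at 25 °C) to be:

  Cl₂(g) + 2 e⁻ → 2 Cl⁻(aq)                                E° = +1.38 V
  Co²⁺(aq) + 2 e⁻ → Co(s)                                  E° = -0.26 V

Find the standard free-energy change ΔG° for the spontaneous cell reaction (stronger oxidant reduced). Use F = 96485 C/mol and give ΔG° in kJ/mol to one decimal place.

Cl₂/Cl⁻ (E° = +1.38 V) is the cathode; Co²⁺/Co (E° = -0.26 V) is the anode, so E°cell = +1.64 V.
Balancing electrons gives n = 2 (lcm of 2 and 2).
ΔG° = −nFE° = −(2)(96485)(+1.64) = -316,471 J = -316.5 kJ/mol.

-316.5 kJ/mol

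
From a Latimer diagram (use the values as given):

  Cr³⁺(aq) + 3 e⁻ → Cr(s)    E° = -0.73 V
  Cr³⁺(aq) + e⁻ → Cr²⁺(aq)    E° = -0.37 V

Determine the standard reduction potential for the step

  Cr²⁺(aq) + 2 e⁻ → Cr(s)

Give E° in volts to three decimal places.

-0.910 V

Sequential free energies add, so n₃E°₃ = n₁E°₁ + n₂E°₂.
With n₃ = 3, and the known step contributing 1×(-0.37) V, the unknown satisfies 2·E° = 3×(-0.73) − 1×(-0.37) = -1.820.
E° = -1.820 / 2 = -0.910 V.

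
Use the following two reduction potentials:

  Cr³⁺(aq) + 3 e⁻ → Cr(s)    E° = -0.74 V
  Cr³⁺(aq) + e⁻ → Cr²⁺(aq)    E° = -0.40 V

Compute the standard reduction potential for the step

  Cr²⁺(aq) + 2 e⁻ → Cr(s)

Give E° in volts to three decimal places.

Sequential free energies add, so n₃E°₃ = n₁E°₁ + n₂E°₂.
With n₃ = 3, and the known step contributing 1×(-0.40) V, the unknown satisfies 2·E° = 3×(-0.74) − 1×(-0.40) = -1.820.
E° = -1.820 / 2 = -0.910 V.

-0.910 V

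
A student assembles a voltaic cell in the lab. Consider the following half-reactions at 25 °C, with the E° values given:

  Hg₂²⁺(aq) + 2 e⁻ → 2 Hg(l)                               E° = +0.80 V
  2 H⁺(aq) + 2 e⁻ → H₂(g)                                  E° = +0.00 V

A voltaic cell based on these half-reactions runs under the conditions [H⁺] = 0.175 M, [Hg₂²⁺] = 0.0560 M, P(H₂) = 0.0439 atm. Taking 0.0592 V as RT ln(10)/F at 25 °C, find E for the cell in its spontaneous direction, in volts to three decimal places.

+0.768 V

Hg₂²⁺/Hg is the cathode (higher E°), H⁺/H₂ the anode: E°cell = +0.80 − (+0.00) = +0.80 V, n = 2.
Overall: Hg₂²⁺(aq) + H₂(g) → 2 Hg(l) + 2 H⁺(aq)
Q = [H⁺]^2 / ([Hg₂²⁺]·P(H₂)); log Q = 1.095.
E = E° − (0.0592/n) log Q = +0.80 − (0.0592/2)(1.095) = +0.768 V.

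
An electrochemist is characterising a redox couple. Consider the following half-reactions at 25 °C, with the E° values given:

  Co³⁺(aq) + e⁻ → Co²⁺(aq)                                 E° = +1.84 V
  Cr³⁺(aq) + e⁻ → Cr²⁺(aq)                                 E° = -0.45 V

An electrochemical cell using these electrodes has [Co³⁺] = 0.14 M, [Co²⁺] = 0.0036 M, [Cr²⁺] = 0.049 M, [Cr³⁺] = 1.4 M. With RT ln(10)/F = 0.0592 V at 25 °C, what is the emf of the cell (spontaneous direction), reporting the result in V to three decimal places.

+2.298 V

Co³⁺/Co²⁺ is the cathode (higher E°), Cr³⁺/Cr²⁺ the anode: E°cell = +1.84 − (-0.45) = +2.29 V, n = 1.
Overall: Co³⁺(aq) + Cr²⁺(aq) → Co²⁺(aq) + Cr³⁺(aq)
Q = [Co²⁺]·[Cr³⁺] / ([Co³⁺]·[Cr²⁺]); log Q = -0.134.
E = E° − (0.0592/n) log Q = +2.29 − (0.0592/1)(-0.134) = +2.298 V.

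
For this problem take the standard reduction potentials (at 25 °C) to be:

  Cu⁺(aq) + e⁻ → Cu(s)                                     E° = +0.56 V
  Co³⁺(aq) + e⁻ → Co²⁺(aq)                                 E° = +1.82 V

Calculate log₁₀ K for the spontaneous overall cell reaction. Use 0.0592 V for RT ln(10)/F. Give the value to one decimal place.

Cathode: Co³⁺/Co²⁺; anode: Cu⁺/Cu. E°cell = +1.26 V, n = 1.
log K = nE°cell / 0.0592 = (1)(+1.26) / 0.0592 = 21.3.

21.3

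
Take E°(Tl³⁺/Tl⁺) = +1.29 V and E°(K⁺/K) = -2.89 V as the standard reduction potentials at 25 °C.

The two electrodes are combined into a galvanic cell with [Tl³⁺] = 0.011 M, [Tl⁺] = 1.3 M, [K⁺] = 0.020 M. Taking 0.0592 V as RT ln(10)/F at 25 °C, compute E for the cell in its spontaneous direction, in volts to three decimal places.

+4.219 V

Tl³⁺/Tl⁺ is the cathode (higher E°), K⁺/K the anode: E°cell = +1.29 − (-2.89) = +4.18 V, n = 2.
Overall: Tl³⁺(aq) + 2 K(s) → Tl⁺(aq) + 2 K⁺(aq)
Q = [Tl⁺]·[K⁺]^2 / ([Tl³⁺]); log Q = -1.325.
E = E° − (0.0592/n) log Q = +4.18 − (0.0592/2)(-1.325) = +4.219 V.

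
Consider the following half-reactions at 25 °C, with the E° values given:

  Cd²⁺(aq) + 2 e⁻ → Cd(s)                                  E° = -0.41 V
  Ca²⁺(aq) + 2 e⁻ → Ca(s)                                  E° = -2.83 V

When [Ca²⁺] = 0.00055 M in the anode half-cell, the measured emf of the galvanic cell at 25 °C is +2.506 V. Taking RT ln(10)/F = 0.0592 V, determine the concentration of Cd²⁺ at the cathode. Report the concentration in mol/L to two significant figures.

0.44 M

Cd²⁺/Cd is the cathode, Ca²⁺/Ca the anode: E°cell = +2.42 V, n = 2.
Overall reaction: Cd²⁺(aq) + Ca(s) → Cd(s) + Ca²⁺(aq); Q = [Ca²⁺]^1/[Cd²⁺]^1.
From E = E° − (0.0592/n) log Q: log Q = (E° − E)·n/0.0592 = (+2.42 − (+2.506))·2/0.0592 = -2.9054.
So 1·log[Cd²⁺] = 1·log(0.00055) − log Q = -3.2596 − (-2.9054) = -0.3542; [Cd²⁺] = 10^(-0.3542) ≈ 0.44 M.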